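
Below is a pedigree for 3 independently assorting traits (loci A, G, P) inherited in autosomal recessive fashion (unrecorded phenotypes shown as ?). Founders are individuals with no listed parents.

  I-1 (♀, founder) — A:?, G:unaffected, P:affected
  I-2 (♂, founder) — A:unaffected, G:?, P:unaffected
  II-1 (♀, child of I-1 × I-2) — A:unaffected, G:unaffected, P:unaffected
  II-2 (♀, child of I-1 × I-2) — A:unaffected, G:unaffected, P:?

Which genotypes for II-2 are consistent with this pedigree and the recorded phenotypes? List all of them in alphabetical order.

II-2 ∈ {AA GG Pp, AA GG pp, AA Gg Pp, AA Gg pp, Aa GG Pp, Aa GG pp, Aa Gg Pp, Aa Gg pp}

A/I-1 ? ·: AA|Aa|aa
A/I-2 un ·: AA|Aa
A/II-1 un I-1×I-2: AA|Aa
A/II-2 un I-1×I-2: AA|Aa
⇒ A over [I-1,I-2,II-1,II-2]: 15 consistent
G/I-1 un ·: GG|Gg
G/I-2 ? ·: GG|Gg|gg
G/II-1 un I-1×I-2: GG|Gg
G/II-2 un I-1×I-2: GG|Gg
⇒ G over [I-1,I-2,II-1,II-2]: 15 consistent
P/I-1 aff ·: pp
P/I-2 un ·: PP|Pp
P/II-1 un I-1×I-2: Pp
P/II-2 ? I-1×I-2: Pp|pp
⇒ P over [I-1,I-2,II-1,II-2]: 3 consistent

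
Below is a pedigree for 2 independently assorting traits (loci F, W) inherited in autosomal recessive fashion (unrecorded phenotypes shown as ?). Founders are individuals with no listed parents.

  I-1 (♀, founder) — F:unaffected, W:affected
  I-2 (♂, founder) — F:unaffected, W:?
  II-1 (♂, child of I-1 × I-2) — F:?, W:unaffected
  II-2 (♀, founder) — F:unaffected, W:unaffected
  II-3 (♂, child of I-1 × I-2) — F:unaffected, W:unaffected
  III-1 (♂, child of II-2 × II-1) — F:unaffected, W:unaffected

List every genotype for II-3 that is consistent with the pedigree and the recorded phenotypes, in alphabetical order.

F/I-1 un ·: FF|Ff
F/I-2 un ·: FF|Ff
F/II-1 ? I-1×I-2: FF|Ff|ff
F/II-2 un ·: FF|Ff
F/II-3 un I-1×I-2: FF|Ff
F/III-1 un II-2×II-1: FF|Ff
⇒ F over [I-1,I-2,II-1,II-2,II-3,III-1]: 49 consistent
W/I-1 aff ·: ww
W/I-2 ? ·: WW|Ww
W/II-1 un I-1×I-2: Ww
W/II-2 un ·: WW|Ww
W/II-3 un I-1×I-2: Ww
W/III-1 un II-2×II-1: WW|Ww
⇒ W over [I-1,I-2,II-1,II-2,II-3,III-1]: 8 consistent

II-3 ∈ {FF Ww, Ff Ww}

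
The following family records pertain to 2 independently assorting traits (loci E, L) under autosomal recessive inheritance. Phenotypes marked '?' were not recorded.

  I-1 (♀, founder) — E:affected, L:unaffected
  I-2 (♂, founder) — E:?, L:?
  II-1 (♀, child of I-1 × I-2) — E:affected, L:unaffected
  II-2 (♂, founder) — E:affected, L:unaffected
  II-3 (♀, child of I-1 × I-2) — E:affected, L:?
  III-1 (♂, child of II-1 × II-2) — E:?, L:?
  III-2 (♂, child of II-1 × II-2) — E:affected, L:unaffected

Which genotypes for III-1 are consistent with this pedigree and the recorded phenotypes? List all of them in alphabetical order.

E/I-1 aff ·: ee
E/I-2 ? ·: Ee|ee
E/II-1 aff I-1×I-2: ee
E/II-2 aff ·: ee
E/II-3 aff I-1×I-2: ee
E/III-1 ? II-1×II-2: ee
E/III-2 aff II-1×II-2: ee
⇒ E over [I-1,I-2,II-1,II-2,II-3,III-1,III-2]: 2 consistent
L/I-1 un ·: LL|Ll
L/I-2 ? ·: LL|Ll|ll
L/II-1 un I-1×I-2: LL|Ll
L/II-2 un ·: LL|Ll
L/II-3 ? I-1×I-2: LL|Ll|ll
L/III-1 ? II-1×II-2: LL|Ll|ll
L/III-2 un II-1×II-2: LL|Ll
⇒ L over [I-1,I-2,II-1,II-2,II-3,III-1,III-2]: 140 consistent

III-1 ∈ {ee LL, ee Ll, ee ll}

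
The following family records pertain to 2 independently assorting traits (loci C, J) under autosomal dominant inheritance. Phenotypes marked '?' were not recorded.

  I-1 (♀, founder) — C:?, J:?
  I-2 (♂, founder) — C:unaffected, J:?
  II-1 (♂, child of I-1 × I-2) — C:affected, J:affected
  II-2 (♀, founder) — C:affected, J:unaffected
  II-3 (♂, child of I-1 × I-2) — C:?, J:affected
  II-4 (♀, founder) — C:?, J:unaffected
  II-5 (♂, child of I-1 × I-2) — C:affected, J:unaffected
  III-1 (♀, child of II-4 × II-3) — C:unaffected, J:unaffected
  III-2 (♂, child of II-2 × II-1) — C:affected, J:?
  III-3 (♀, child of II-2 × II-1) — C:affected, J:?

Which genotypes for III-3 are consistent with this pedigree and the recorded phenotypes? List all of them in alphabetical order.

C/I-1 ? ·: Cc|CC
C/I-2 un ·: cc
C/II-1 aff I-1×I-2: Cc
C/II-2 aff ·: Cc|CC
C/II-3 ? I-1×I-2: cc|Cc
C/II-4 ? ·: cc|Cc
C/II-5 aff I-1×I-2: Cc
C/III-1 un II-4×II-3: cc
C/III-2 aff II-2×II-1: Cc|CC
C/III-3 aff II-2×II-1: Cc|CC
⇒ C over [I-1,I-2,II-1,II-2,II-3,II-4,II-5,III-1,III-2,III-3]: 48 consistent
J/I-1 ? ·: jj|Jj
J/I-2 ? ·: jj|Jj
J/II-1 aff I-1×I-2: Jj|JJ
J/II-2 un ·: jj
J/II-3 aff I-1×I-2: Jj
J/II-4 un ·: jj
J/II-5 un I-1×I-2: jj
J/III-1 un II-4×II-3: jj
J/III-2 ? II-2×II-1: jj|Jj
J/III-3 ? II-2×II-1: jj|Jj
⇒ J over [I-1,I-2,II-1,II-2,II-3,II-4,II-5,III-1,III-2,III-3]: 13 consistent

III-3 ∈ {CC Jj, CC jj, Cc Jj, Cc jj}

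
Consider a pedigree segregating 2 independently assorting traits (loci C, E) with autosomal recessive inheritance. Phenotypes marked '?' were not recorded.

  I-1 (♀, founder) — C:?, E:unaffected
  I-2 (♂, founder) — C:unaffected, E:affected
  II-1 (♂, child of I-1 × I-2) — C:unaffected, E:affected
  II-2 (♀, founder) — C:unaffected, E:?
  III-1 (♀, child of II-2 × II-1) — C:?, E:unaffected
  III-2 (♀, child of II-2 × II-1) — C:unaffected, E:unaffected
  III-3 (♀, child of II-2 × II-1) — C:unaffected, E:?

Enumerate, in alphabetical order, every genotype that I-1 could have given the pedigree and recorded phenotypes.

I-1 ∈ {CC Ee, Cc Ee, cc Ee}

C/I-1 ? ·: CC|Cc|cc
C/I-2 un ·: CC|Cc
C/II-1 un I-1×I-2: CC|Cc
C/II-2 un ·: CC|Cc
C/III-1 ? II-2×II-1: CC|Cc|cc
C/III-2 un II-2×II-1: CC|Cc
C/III-3 un II-2×II-1: CC|Cc
⇒ C over [I-1,I-2,II-1,II-2,III-1,III-2,III-3]: 136 consistent
E/I-1 un ·: Ee
E/I-2 aff ·: ee
E/II-1 aff I-1×I-2: ee
E/II-2 ? ·: EE|Ee
E/III-1 un II-2×II-1: Ee
E/III-2 un II-2×II-1: Ee
E/III-3 ? II-2×II-1: Ee|ee
⇒ E over [I-1,I-2,II-1,II-2,III-1,III-2,III-3]: 3 consistent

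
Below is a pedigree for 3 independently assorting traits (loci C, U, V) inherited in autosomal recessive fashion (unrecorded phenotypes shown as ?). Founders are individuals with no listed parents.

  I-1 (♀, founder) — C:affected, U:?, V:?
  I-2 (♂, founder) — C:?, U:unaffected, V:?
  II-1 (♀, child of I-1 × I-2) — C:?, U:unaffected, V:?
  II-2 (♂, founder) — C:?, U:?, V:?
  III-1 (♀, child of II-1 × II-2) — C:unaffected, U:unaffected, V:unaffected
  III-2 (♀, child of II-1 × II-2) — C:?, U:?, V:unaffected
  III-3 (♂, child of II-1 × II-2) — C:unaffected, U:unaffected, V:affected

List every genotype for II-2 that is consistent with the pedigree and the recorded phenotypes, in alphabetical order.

II-2 ∈ {CC UU Vv, CC UU vv, CC Uu Vv, CC Uu vv, CC uu Vv, CC uu vv, Cc UU Vv, Cc UU vv, Cc Uu Vv, Cc Uu vv, Cc uu Vv, Cc uu vv, cc UU Vv, cc UU vv, cc Uu Vv, cc Uu vv, cc uu Vv, cc uu vv}

C/I-1 aff ·: cc
C/I-2 ? ·: CC|Cc|cc
C/II-1 ? I-1×I-2: Cc|cc
C/II-2 ? ·: CC|Cc|cc
C/III-1 un II-1×II-2: CC|Cc
C/III-2 ? II-1×II-2: CC|Cc|cc
C/III-3 un II-1×II-2: CC|Cc
⇒ C over [I-1,I-2,II-1,II-2,III-1,III-2,III-3]: 50 consistent
U/I-1 ? ·: UU|Uu|uu
U/I-2 un ·: UU|Uu
U/II-1 un I-1×I-2: UU|Uu
U/II-2 ? ·: UU|Uu|uu
U/III-1 un II-1×II-2: UU|Uu
U/III-2 ? II-1×II-2: UU|Uu|uu
U/III-3 un II-1×II-2: UU|Uu
⇒ U over [I-1,I-2,II-1,II-2,III-1,III-2,III-3]: 150 consistent
V/I-1 ? ·: VV|Vv|vv
V/I-2 ? ·: VV|Vv|vv
V/II-1 ? I-1×I-2: Vv|vv
V/II-2 ? ·: Vv|vv
V/III-1 un II-1×II-2: VV|Vv
V/III-2 un II-1×II-2: VV|Vv
V/III-3 aff II-1×II-2: vv
⇒ V over [I-1,I-2,II-1,II-2,III-1,III-2,III-3]: 39 consistent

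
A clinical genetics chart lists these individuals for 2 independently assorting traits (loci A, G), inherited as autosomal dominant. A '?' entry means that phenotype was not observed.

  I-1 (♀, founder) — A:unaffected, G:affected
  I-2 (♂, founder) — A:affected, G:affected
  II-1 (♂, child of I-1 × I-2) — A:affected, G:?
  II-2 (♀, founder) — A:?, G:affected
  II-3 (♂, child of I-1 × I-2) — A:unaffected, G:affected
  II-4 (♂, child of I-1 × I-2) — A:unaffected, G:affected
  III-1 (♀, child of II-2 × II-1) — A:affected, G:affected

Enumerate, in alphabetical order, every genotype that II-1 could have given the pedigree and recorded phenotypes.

A/I-1 un ·: aa
A/I-2 aff ·: Aa
A/II-1 aff I-1×I-2: Aa
A/II-2 ? ·: aa|Aa|AA
A/II-3 un I-1×I-2: aa
A/II-4 un I-1×I-2: aa
A/III-1 aff II-2×II-1: Aa|AA
⇒ A over [I-1,I-2,II-1,II-2,II-3,II-4,III-1]: 5 consistent
G/I-1 aff ·: Gg|GG
G/I-2 aff ·: Gg|GG
G/II-1 ? I-1×I-2: gg|Gg|GG
G/II-2 aff ·: Gg|GG
G/II-3 aff I-1×I-2: Gg|GG
G/II-4 aff I-1×I-2: Gg|GG
G/III-1 aff II-2×II-1: Gg|GG
⇒ G over [I-1,I-2,II-1,II-2,II-3,II-4,III-1]: 95 consistent

II-1 ∈ {Aa GG, Aa Gg, Aa gg}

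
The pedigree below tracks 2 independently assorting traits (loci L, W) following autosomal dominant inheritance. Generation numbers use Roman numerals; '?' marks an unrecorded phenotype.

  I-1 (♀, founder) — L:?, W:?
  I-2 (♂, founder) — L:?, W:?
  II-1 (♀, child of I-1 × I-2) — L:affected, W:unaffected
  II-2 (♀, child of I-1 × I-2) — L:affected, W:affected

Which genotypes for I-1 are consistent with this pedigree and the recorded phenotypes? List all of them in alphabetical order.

L/I-1 ? ·: ll|Ll|LL
L/I-2 ? ·: ll|Ll|LL
L/II-1 aff I-1×I-2: Ll|LL
L/II-2 aff I-1×I-2: Ll|LL
⇒ L over [I-1,I-2,II-1,II-2]: 17 consistent
W/I-1 ? ·: ww|Ww
W/I-2 ? ·: ww|Ww
W/II-1 un I-1×I-2: ww
W/II-2 aff I-1×I-2: Ww|WW
⇒ W over [I-1,I-2,II-1,II-2]: 4 consistent

I-1 ∈ {LL Ww, LL ww, Ll Ww, Ll ww, ll Ww, ll ww}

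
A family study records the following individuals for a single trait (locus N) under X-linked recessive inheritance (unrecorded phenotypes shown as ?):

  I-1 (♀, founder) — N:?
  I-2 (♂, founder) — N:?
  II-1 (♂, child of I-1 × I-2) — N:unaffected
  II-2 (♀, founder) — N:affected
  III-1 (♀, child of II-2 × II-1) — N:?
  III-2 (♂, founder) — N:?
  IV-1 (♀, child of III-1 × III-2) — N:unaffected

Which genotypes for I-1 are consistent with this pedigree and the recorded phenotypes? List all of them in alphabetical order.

N/I-1 ? ·: X^NX^N|X^NX^n
N/I-2 ? ·: X^NY|X^nY
N/II-1 un I-1×I-2: X^NY
N/II-2 aff ·: X^nX^n
N/III-1 ? II-2×II-1: X^NX^n
N/III-2 ? ·: X^NY|X^nY
N/IV-1 un III-1×III-2: X^NX^N|X^NX^n
⇒ N over [I-1,I-2,II-1,II-2,III-1,III-2,IV-1]: 12 consistent

I-1 ∈ {X^NX^N, X^NX^n}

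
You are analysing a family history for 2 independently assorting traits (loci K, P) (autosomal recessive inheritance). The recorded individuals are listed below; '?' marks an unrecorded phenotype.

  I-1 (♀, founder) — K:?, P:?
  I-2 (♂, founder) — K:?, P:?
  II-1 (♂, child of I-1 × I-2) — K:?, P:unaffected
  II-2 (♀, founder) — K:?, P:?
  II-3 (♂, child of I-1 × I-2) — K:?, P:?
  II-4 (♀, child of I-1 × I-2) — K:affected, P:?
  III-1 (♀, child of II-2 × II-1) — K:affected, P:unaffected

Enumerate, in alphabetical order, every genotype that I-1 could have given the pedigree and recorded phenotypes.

K/I-1 ? ·: Kk|kk
K/I-2 ? ·: Kk|kk
K/II-1 ? I-1×I-2: Kk|kk
K/II-2 ? ·: Kk|kk
K/II-3 ? I-1×I-2: KK|Kk|kk
K/II-4 aff I-1×I-2: kk
K/III-1 aff II-2×II-1: kk
⇒ K over [I-1,I-2,II-1,II-2,II-3,II-4,III-1]: 30 consistent
P/I-1 ? ·: PP|Pp|pp
P/I-2 ? ·: PP|Pp|pp
P/II-1 un I-1×I-2: PP|Pp
P/II-2 ? ·: PP|Pp|pp
P/II-3 ? I-1×I-2: PP|Pp|pp
P/II-4 ? I-1×I-2: PP|Pp|pp
P/III-1 un II-2×II-1: PP|Pp
⇒ P over [I-1,I-2,II-1,II-2,II-3,II-4,III-1]: 207 consistent

I-1 ∈ {Kk PP, Kk Pp, Kk pp, kk PP, kk Pp, kk pp}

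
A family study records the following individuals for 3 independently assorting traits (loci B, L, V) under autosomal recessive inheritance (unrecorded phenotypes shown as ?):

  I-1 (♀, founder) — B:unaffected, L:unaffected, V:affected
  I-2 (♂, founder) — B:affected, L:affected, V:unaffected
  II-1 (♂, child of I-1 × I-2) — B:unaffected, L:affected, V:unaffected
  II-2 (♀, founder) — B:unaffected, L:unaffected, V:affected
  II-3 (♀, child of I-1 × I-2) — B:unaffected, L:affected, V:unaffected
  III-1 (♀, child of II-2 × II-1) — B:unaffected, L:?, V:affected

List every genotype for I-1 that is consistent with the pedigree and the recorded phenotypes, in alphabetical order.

I-1 ∈ {BB Ll vv, Bb Ll vv}

B/I-1 un ·: BB|Bb
B/I-2 aff ·: bb
B/II-1 un I-1×I-2: Bb
B/II-2 un ·: BB|Bb
B/II-3 un I-1×I-2: Bb
B/III-1 un II-2×II-1: BB|Bb
⇒ B over [I-1,I-2,II-1,II-2,II-3,III-1]: 8 consistent
L/I-1 un ·: Ll
L/I-2 aff ·: ll
L/II-1 aff I-1×I-2: ll
L/II-2 un ·: LL|Ll
L/II-3 aff I-1×I-2: ll
L/III-1 ? II-2×II-1: Ll|ll
⇒ L over [I-1,I-2,II-1,II-2,II-3,III-1]: 3 consistent
V/I-1 aff ·: vv
V/I-2 un ·: VV|Vv
V/II-1 un I-1×I-2: Vv
V/II-2 aff ·: vv
V/II-3 un I-1×I-2: Vv
V/III-1 aff II-2×II-1: vv
⇒ V over [I-1,I-2,II-1,II-2,II-3,III-1]: 2 consistent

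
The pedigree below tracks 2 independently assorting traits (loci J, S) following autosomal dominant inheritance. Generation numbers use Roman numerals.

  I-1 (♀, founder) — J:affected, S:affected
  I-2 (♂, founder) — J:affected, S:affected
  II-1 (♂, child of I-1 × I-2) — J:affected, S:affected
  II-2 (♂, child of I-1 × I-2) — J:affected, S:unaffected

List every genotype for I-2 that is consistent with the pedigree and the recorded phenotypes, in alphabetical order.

I-2 ∈ {JJ Ss, Jj Ss}

J/I-1 aff ·: Jj|JJ
J/I-2 aff ·: Jj|JJ
J/II-1 aff I-1×I-2: Jj|JJ
J/II-2 aff I-1×I-2: Jj|JJ
⇒ J over [I-1,I-2,II-1,II-2]: 13 consistent
S/I-1 aff ·: Ss
S/I-2 aff ·: Ss
S/II-1 aff I-1×I-2: Ss|SS
S/II-2 un I-1×I-2: ss
⇒ S over [I-1,I-2,II-1,II-2]: 2 consistent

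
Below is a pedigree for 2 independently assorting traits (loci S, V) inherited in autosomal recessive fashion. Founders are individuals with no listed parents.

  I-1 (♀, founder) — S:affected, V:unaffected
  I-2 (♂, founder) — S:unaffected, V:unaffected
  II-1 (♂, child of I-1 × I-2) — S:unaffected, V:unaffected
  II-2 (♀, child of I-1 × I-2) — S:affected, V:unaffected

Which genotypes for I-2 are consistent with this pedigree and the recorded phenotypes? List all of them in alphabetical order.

I-2 ∈ {Ss VV, Ss Vv}

S/I-1 aff ·: ss
S/I-2 un ·: Ss
S/II-1 un I-1×I-2: Ss
S/II-2 aff I-1×I-2: ss
⇒ S over [I-1,I-2,II-1,II-2]: 1 consistent
V/I-1 un ·: VV|Vv
V/I-2 un ·: VV|Vv
V/II-1 un I-1×I-2: VV|Vv
V/II-2 un I-1×I-2: VV|Vv
⇒ V over [I-1,I-2,II-1,II-2]: 13 consistent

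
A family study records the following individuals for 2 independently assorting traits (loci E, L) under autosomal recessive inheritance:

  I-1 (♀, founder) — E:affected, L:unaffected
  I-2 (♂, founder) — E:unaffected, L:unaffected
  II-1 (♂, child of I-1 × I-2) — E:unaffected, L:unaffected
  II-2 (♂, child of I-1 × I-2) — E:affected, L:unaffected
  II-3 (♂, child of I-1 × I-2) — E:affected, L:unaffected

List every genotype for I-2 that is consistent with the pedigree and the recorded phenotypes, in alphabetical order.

E/I-1 aff ·: ee
E/I-2 un ·: Ee
E/II-1 un I-1×I-2: Ee
E/II-2 aff I-1×I-2: ee
E/II-3 aff I-1×I-2: ee
⇒ E over [I-1,I-2,II-1,II-2,II-3]: 1 consistent
L/I-1 un ·: LL|Ll
L/I-2 un ·: LL|Ll
L/II-1 un I-1×I-2: LL|Ll
L/II-2 un I-1×I-2: LL|Ll
L/II-3 un I-1×I-2: LL|Ll
⇒ L over [I-1,I-2,II-1,II-2,II-3]: 25 consistent

I-2 ∈ {Ee LL, Ee Ll}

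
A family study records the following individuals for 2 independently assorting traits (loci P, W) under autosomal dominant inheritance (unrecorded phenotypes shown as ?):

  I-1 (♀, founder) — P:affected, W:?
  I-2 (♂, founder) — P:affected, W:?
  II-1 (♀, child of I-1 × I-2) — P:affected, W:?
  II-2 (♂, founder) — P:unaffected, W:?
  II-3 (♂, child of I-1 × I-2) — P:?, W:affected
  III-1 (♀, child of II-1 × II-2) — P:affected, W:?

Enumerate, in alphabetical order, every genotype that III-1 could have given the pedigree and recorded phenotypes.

III-1 ∈ {Pp WW, Pp Ww, Pp ww}

P/I-1 aff ·: Pp|PP
P/I-2 aff ·: Pp|PP
P/II-1 aff I-1×I-2: Pp|PP
P/II-2 un ·: pp
P/II-3 ? I-1×I-2: pp|Pp|PP
P/III-1 aff II-1×II-2: Pp
⇒ P over [I-1,I-2,II-1,II-2,II-3,III-1]: 15 consistent
W/I-1 ? ·: ww|Ww|WW
W/I-2 ? ·: ww|Ww|WW
W/II-1 ? I-1×I-2: ww|Ww|WW
W/II-2 ? ·: ww|Ww|WW
W/II-3 aff I-1×I-2: Ww|WW
W/III-1 ? II-1×II-2: ww|Ww|WW
⇒ W over [I-1,I-2,II-1,II-2,II-3,III-1]: 114 consistent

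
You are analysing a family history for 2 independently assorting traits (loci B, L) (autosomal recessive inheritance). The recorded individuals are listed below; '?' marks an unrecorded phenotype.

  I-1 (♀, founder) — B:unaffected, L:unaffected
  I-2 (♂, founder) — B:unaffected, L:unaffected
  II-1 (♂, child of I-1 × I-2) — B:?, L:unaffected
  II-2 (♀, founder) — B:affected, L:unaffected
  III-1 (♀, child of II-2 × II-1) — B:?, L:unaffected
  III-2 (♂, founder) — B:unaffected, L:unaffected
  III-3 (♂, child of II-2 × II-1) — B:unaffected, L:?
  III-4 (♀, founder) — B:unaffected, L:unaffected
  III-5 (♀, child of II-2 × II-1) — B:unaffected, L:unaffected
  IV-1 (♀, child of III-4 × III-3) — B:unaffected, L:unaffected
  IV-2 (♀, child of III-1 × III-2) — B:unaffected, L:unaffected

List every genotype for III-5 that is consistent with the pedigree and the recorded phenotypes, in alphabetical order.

B/I-1 un ·: BB|Bb
B/I-2 un ·: BB|Bb
B/II-1 ? I-1×I-2: BB|Bb
B/II-2 aff ·: bb
B/III-1 ? II-2×II-1: Bb|bb
B/III-2 un ·: BB|Bb
B/III-3 un II-2×II-1: Bb
B/III-4 un ·: BB|Bb
B/III-5 un II-2×II-1: Bb
B/IV-1 un III-4×III-3: BB|Bb
B/IV-2 un III-1×III-2: BB|Bb
⇒ B over [I-1,I-2,II-1,II-2,III-1,III-2,III-3,III-4,III-5,IV-1,IV-2]: 136 consistent
L/I-1 un ·: LL|Ll
L/I-2 un ·: LL|Ll
L/II-1 un I-1×I-2: LL|Ll
L/II-2 un ·: LL|Ll
L/III-1 un II-2×II-1: LL|Ll
L/III-2 un ·: LL|Ll
L/III-3 ? II-2×II-1: LL|Ll|ll
L/III-4 un ·: LL|Ll
L/III-5 un II-2×II-1: LL|Ll
L/IV-1 un III-4×III-3: LL|Ll
L/IV-2 un III-1×III-2: LL|Ll
⇒ L over [I-1,I-2,II-1,II-2,III-1,III-2,III-3,III-4,III-5,IV-1,IV-2]: 1100 consistent

III-5 ∈ {Bb LL, Bb Ll}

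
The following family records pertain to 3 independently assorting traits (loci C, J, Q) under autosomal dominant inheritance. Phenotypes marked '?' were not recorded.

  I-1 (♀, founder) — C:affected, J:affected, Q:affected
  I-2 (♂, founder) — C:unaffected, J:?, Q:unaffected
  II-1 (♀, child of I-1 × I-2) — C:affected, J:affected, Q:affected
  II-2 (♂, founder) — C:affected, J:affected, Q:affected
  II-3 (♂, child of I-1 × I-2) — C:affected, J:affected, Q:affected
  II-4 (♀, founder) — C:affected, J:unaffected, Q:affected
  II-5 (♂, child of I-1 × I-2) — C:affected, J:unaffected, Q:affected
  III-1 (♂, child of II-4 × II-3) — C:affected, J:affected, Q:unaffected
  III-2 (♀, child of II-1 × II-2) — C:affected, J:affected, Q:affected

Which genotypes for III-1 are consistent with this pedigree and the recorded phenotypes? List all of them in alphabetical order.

III-1 ∈ {CC Jj qq, Cc Jj qq}

C/I-1 aff ·: Cc|CC
C/I-2 un ·: cc
C/II-1 aff I-1×I-2: Cc
C/II-2 aff ·: Cc|CC
C/II-3 aff I-1×I-2: Cc
C/II-4 aff ·: Cc|CC
C/II-5 aff I-1×I-2: Cc
C/III-1 aff II-4×II-3: Cc|CC
C/III-2 aff II-1×II-2: Cc|CC
⇒ C over [I-1,I-2,II-1,II-2,II-3,II-4,II-5,III-1,III-2]: 32 consistent
J/I-1 aff ·: Jj
J/I-2 ? ·: jj|Jj
J/II-1 aff I-1×I-2: Jj|JJ
J/II-2 aff ·: Jj|JJ
J/II-3 aff I-1×I-2: Jj|JJ
J/II-4 un ·: jj
J/II-5 un I-1×I-2: jj
J/III-1 aff II-4×II-3: Jj
J/III-2 aff II-1×II-2: Jj|JJ
⇒ J over [I-1,I-2,II-1,II-2,II-3,II-4,II-5,III-1,III-2]: 18 consistent
Q/I-1 aff ·: Qq|QQ
Q/I-2 un ·: qq
Q/II-1 aff I-1×I-2: Qq
Q/II-2 aff ·: Qq|QQ
Q/II-3 aff I-1×I-2: Qq
Q/II-4 aff ·: Qq
Q/II-5 aff I-1×I-2: Qq
Q/III-1 un II-4×II-3: qq
Q/III-2 aff II-1×II-2: Qq|QQ
⇒ Q over [I-1,I-2,II-1,II-2,II-3,II-4,II-5,III-1,III-2]: 8 consistent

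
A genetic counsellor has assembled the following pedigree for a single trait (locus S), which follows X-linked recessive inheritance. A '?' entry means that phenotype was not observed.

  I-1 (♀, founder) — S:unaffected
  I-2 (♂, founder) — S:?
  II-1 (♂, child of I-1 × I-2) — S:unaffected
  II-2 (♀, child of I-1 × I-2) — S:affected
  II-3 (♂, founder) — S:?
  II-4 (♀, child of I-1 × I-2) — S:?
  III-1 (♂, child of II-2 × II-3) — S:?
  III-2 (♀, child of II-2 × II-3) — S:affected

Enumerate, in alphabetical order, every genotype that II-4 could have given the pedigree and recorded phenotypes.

II-4 ∈ {X^SX^s, X^sX^s}

S/I-1 un ·: X^SX^s
S/I-2 ? ·: X^sY
S/II-1 un I-1×I-2: X^SY
S/II-2 aff I-1×I-2: X^sX^s
S/II-3 ? ·: X^sY
S/II-4 ? I-1×I-2: X^SX^s|X^sX^s
S/III-1 ? II-2×II-3: X^sY
S/III-2 aff II-2×II-3: X^sX^s
⇒ S over [I-1,I-2,II-1,II-2,II-3,II-4,III-1,III-2]: 2 consistent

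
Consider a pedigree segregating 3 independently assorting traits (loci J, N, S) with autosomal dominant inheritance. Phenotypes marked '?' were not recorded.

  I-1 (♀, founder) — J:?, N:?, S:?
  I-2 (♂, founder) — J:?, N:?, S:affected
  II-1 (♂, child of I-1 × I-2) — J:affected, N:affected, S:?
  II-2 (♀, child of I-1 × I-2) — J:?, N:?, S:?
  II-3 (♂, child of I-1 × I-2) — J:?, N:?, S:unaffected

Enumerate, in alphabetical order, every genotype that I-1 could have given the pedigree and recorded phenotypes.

J/I-1 ? ·: jj|Jj|JJ
J/I-2 ? ·: jj|Jj|JJ
J/II-1 aff I-1×I-2: Jj|JJ
J/II-2 ? I-1×I-2: jj|Jj|JJ
J/II-3 ? I-1×I-2: jj|Jj|JJ
⇒ J over [I-1,I-2,II-1,II-2,II-3]: 45 consistent
N/I-1 ? ·: nn|Nn|NN
N/I-2 ? ·: nn|Nn|NN
N/II-1 aff I-1×I-2: Nn|NN
N/II-2 ? I-1×I-2: nn|Nn|NN
N/II-3 ? I-1×I-2: nn|Nn|NN
⇒ N over [I-1,I-2,II-1,II-2,II-3]: 45 consistent
S/I-1 ? ·: ss|Ss
S/I-2 aff ·: Ss
S/II-1 ? I-1×I-2: ss|Ss|SS
S/II-2 ? I-1×I-2: ss|Ss|SS
S/II-3 un I-1×I-2: ss
⇒ S over [I-1,I-2,II-1,II-2,II-3]: 13 consistent

I-1 ∈ {JJ NN Ss, JJ NN ss, JJ Nn Ss, JJ Nn ss, JJ nn Ss, JJ nn ss, Jj NN Ss, Jj NN ss, Jj Nn Ss, Jj Nn ss, Jj nn Ss, Jj nn ss, jj NN Ss, jj NN ss, jj Nn Ss, jj Nn ss, jj nn Ss, jj nn ss}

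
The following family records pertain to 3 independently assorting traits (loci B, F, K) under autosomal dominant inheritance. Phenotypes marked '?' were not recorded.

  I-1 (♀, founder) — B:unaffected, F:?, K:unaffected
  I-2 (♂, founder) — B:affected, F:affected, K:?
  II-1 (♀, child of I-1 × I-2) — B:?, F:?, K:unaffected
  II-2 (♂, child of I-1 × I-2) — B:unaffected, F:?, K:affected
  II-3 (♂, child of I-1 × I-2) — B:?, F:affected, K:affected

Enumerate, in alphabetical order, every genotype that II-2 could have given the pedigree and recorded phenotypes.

II-2 ∈ {bb FF Kk, bb Ff Kk, bb ff Kk}

B/I-1 un ·: bb
B/I-2 aff ·: Bb
B/II-1 ? I-1×I-2: bb|Bb
B/II-2 un I-1×I-2: bb
B/II-3 ? I-1×I-2: bb|Bb
⇒ B over [I-1,I-2,II-1,II-2,II-3]: 4 consistent
F/I-1 ? ·: ff|Ff|FF
F/I-2 aff ·: Ff|FF
F/II-1 ? I-1×I-2: ff|Ff|FF
F/II-2 ? I-1×I-2: ff|Ff|FF
F/II-3 aff I-1×I-2: Ff|FF
⇒ F over [I-1,I-2,II-1,II-2,II-3]: 40 consistent
K/I-1 un ·: kk
K/I-2 ? ·: Kk
K/II-1 un I-1×I-2: kk
K/II-2 aff I-1×I-2: Kk
K/II-3 aff I-1×I-2: Kk
⇒ K over [I-1,I-2,II-1,II-2,II-3]: 1 consistent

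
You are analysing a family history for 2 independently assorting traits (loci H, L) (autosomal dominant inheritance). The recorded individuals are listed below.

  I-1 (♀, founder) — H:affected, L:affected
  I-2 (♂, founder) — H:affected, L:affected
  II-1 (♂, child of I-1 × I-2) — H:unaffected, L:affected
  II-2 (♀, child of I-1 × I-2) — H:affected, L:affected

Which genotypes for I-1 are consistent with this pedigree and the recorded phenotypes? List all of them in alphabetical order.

I-1 ∈ {Hh LL, Hh Ll}

H/I-1 aff ·: Hh
H/I-2 aff ·: Hh
H/II-1 un I-1×I-2: hh
H/II-2 aff I-1×I-2: Hh|HH
⇒ H over [I-1,I-2,II-1,II-2]: 2 consistent
L/I-1 aff ·: Ll|LL
L/I-2 aff ·: Ll|LL
L/II-1 aff I-1×I-2: Ll|LL
L/II-2 aff I-1×I-2: Ll|LL
⇒ L over [I-1,I-2,II-1,II-2]: 13 consistent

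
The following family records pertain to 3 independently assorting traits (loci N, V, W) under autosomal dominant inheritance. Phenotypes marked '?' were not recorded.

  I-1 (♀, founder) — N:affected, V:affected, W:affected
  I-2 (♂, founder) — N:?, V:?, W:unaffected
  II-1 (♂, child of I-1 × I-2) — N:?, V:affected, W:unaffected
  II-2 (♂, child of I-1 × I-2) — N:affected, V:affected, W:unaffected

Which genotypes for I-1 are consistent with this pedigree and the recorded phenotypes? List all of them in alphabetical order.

I-1 ∈ {NN VV Ww, NN Vv Ww, Nn VV Ww, Nn Vv Ww}

N/I-1 aff ·: Nn|NN
N/I-2 ? ·: nn|Nn|NN
N/II-1 ? I-1×I-2: nn|Nn|NN
N/II-2 aff I-1×I-2: Nn|NN
⇒ N over [I-1,I-2,II-1,II-2]: 18 consistent
V/I-1 aff ·: Vv|VV
V/I-2 ? ·: vv|Vv|VV
V/II-1 aff I-1×I-2: Vv|VV
V/II-2 aff I-1×I-2: Vv|VV
⇒ V over [I-1,I-2,II-1,II-2]: 15 consistent
W/I-1 aff ·: Ww
W/I-2 un ·: ww
W/II-1 un I-1×I-2: ww
W/II-2 un I-1×I-2: ww
⇒ W over [I-1,I-2,II-1,II-2]: 1 consistent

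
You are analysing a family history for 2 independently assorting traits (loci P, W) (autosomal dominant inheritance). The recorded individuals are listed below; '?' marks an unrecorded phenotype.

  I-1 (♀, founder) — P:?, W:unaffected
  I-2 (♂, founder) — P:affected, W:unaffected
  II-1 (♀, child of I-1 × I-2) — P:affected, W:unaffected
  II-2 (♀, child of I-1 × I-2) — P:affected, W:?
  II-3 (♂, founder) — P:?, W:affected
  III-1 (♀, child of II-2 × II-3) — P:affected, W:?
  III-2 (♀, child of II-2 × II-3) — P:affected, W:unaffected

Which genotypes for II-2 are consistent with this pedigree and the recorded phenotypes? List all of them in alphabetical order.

II-2 ∈ {PP ww, Pp ww}

P/I-1 ? ·: pp|Pp|PP
P/I-2 aff ·: Pp|PP
P/II-1 aff I-1×I-2: Pp|PP
P/II-2 aff I-1×I-2: Pp|PP
P/II-3 ? ·: pp|Pp|PP
P/III-1 aff II-2×II-3: Pp|PP
P/III-2 aff II-2×II-3: Pp|PP
⇒ P over [I-1,I-2,II-1,II-2,II-3,III-1,III-2]: 114 consistent
W/I-1 un ·: ww
W/I-2 un ·: ww
W/II-1 un I-1×I-2: ww
W/II-2 ? I-1×I-2: ww
W/II-3 aff ·: Ww
W/III-1 ? II-2×II-3: ww|Ww
W/III-2 un II-2×II-3: ww
⇒ W over [I-1,I-2,II-1,II-2,II-3,III-1,III-2]: 2 consistent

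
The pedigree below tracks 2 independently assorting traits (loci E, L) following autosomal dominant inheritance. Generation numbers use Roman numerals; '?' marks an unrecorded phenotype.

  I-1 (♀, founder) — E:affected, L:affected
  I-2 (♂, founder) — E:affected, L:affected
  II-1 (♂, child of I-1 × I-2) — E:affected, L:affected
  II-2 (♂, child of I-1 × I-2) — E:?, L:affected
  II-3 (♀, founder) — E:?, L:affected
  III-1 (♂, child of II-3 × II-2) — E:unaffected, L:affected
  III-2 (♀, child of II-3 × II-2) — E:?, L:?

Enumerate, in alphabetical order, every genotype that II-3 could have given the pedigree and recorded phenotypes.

E/I-1 aff ·: Ee|EE
E/I-2 aff ·: Ee|EE
E/II-1 aff I-1×I-2: Ee|EE
E/II-2 ? I-1×I-2: ee|Ee
E/II-3 ? ·: ee|Ee
E/III-1 un II-3×II-2: ee
E/III-2 ? II-3×II-2: ee|Ee|EE
⇒ E over [I-1,I-2,II-1,II-2,II-3,III-1,III-2]: 36 consistent
L/I-1 aff ·: Ll|LL
L/I-2 aff ·: Ll|LL
L/II-1 aff I-1×I-2: Ll|LL
L/II-2 aff I-1×I-2: Ll|LL
L/II-3 aff ·: Ll|LL
L/III-1 aff II-3×II-2: Ll|LL
L/III-2 ? II-3×II-2: ll|Ll|LL
⇒ L over [I-1,I-2,II-1,II-2,II-3,III-1,III-2]: 95 consistent

II-3 ∈ {Ee LL, Ee Ll, ee LL, ee Ll}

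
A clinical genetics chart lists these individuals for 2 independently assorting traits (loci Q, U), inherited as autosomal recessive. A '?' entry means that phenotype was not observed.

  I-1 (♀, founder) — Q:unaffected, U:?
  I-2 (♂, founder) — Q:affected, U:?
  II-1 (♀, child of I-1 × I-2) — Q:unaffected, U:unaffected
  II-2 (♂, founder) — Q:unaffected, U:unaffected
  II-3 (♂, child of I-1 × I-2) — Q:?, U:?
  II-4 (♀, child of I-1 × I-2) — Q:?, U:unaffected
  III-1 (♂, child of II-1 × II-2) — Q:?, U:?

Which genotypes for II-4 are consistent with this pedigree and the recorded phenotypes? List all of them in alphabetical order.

II-4 ∈ {Qq UU, Qq Uu, qq UU, qq Uu}

Q/I-1 un ·: QQ|Qq
Q/I-2 aff ·: qq
Q/II-1 un I-1×I-2: Qq
Q/II-2 un ·: QQ|Qq
Q/II-3 ? I-1×I-2: Qq|qq
Q/II-4 ? I-1×I-2: Qq|qq
Q/III-1 ? II-1×II-2: QQ|Qq|qq
⇒ Q over [I-1,I-2,II-1,II-2,II-3,II-4,III-1]: 25 consistent
U/I-1 ? ·: UU|Uu|uu
U/I-2 ? ·: UU|Uu|uu
U/II-1 un I-1×I-2: UU|Uu
U/II-2 un ·: UU|Uu
U/II-3 ? I-1×I-2: UU|Uu|uu
U/II-4 un I-1×I-2: UU|Uu
U/III-1 ? II-1×II-2: UU|Uu|uu
⇒ U over [I-1,I-2,II-1,II-2,II-3,II-4,III-1]: 145 consistent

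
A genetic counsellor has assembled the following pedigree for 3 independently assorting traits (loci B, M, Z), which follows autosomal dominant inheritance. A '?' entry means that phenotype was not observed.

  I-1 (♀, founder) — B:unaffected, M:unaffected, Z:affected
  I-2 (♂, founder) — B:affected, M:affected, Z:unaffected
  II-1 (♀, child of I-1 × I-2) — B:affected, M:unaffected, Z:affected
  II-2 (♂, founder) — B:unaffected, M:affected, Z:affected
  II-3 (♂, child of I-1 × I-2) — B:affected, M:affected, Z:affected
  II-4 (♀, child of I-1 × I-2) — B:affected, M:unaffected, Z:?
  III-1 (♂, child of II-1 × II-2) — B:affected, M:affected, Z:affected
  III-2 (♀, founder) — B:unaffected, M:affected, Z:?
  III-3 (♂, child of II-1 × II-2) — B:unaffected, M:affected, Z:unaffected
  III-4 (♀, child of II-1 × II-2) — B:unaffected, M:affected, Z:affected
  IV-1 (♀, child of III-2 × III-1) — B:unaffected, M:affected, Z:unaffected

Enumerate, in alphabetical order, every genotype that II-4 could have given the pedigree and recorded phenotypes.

B/I-1 un ·: bb
B/I-2 aff ·: Bb|BB
B/II-1 aff I-1×I-2: Bb
B/II-2 un ·: bb
B/II-3 aff I-1×I-2: Bb
B/II-4 aff I-1×I-2: Bb
B/III-1 aff II-1×II-2: Bb
B/III-2 un ·: bb
B/III-3 un II-1×II-2: bb
B/III-4 un II-1×II-2: bb
B/IV-1 un III-2×III-1: bb
⇒ B over [I-1,I-2,II-1,II-2,II-3,II-4,III-1,III-2,III-3,III-4,IV-1]: 2 consistent
M/I-1 un ·: mm
M/I-2 aff ·: Mm
M/II-1 un I-1×I-2: mm
M/II-2 aff ·: Mm|MM
M/II-3 aff I-1×I-2: Mm
M/II-4 un I-1×I-2: mm
M/III-1 aff II-1×II-2: Mm
M/III-2 aff ·: Mm|MM
M/III-3 aff II-1×II-2: Mm
M/III-4 aff II-1×II-2: Mm
M/IV-1 aff III-2×III-1: Mm|MM
⇒ M over [I-1,I-2,II-1,II-2,II-3,II-4,III-1,III-2,III-3,III-4,IV-1]: 8 consistent
Z/I-1 aff ·: Zz|ZZ
Z/I-2 un ·: zz
Z/II-1 aff I-1×I-2: Zz
Z/II-2 aff ·: Zz
Z/II-3 aff I-1×I-2: Zz
Z/II-4 ? I-1×I-2: zz|Zz
Z/III-1 aff II-1×II-2: Zz
Z/III-2 ? ·: zz|Zz
Z/III-3 un II-1×II-2: zz
Z/III-4 aff II-1×II-2: Zz|ZZ
Z/IV-1 un III-2×III-1: zz
⇒ Z over [I-1,I-2,II-1,II-2,II-3,II-4,III-1,III-2,III-3,III-4,IV-1]: 12 consistent

II-4 ∈ {Bb mm Zz, Bb mm zz}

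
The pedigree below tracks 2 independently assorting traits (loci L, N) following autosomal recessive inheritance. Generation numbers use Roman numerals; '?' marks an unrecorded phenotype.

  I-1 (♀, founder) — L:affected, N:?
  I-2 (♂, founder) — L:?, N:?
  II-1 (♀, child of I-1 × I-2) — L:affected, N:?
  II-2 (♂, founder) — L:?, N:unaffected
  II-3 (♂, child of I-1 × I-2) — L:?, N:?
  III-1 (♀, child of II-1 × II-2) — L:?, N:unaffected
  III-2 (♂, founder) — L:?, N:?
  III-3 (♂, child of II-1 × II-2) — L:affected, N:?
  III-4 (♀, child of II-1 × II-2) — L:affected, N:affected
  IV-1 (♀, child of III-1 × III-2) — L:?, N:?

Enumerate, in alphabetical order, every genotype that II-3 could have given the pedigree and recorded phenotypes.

L/I-1 aff ·: ll
L/I-2 ? ·: Ll|ll
L/II-1 aff I-1×I-2: ll
L/II-2 ? ·: Ll|ll
L/II-3 ? I-1×I-2: Ll|ll
L/III-1 ? II-1×II-2: Ll|ll
L/III-2 ? ·: LL|Ll|ll
L/III-3 aff II-1×II-2: ll
L/III-4 aff II-1×II-2: ll
L/IV-1 ? III-1×III-2: LL|Ll|ll
⇒ L over [I-1,I-2,II-1,II-2,II-3,III-1,III-2,III-3,III-4,IV-1]: 45 consistent
N/I-1 ? ·: NN|Nn|nn
N/I-2 ? ·: NN|Nn|nn
N/II-1 ? I-1×I-2: Nn|nn
N/II-2 un ·: Nn
N/II-3 ? I-1×I-2: NN|Nn|nn
N/III-1 un II-1×II-2: NN|Nn
N/III-2 ? ·: NN|Nn|nn
N/III-3 ? II-1×II-2: NN|Nn|nn
N/III-4 aff II-1×II-2: nn
N/IV-1 ? III-1×III-2: NN|Nn|nn
⇒ N over [I-1,I-2,II-1,II-2,II-3,III-1,III-2,III-3,III-4,IV-1]: 541 consistent

II-3 ∈ {Ll NN, Ll Nn, Ll nn, ll NN, ll Nn, ll nn}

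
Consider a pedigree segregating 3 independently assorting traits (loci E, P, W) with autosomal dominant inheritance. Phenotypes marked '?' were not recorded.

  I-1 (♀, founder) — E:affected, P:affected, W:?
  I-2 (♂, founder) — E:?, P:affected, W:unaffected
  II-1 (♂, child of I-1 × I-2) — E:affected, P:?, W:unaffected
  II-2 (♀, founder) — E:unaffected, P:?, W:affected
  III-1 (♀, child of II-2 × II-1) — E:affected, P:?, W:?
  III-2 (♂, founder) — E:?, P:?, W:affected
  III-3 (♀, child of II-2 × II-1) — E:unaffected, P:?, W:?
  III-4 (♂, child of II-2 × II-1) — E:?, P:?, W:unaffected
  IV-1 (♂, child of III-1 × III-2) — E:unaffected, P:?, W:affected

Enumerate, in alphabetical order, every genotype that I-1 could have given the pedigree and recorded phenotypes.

I-1 ∈ {EE PP Ww, EE PP ww, EE Pp Ww, EE Pp ww, Ee PP Ww, Ee PP ww, Ee Pp Ww, Ee Pp ww}

E/I-1 aff ·: Ee|EE
E/I-2 ? ·: ee|Ee|EE
E/II-1 aff I-1×I-2: Ee
E/II-2 un ·: ee
E/III-1 aff II-2×II-1: Ee
E/III-2 ? ·: ee|Ee
E/III-3 un II-2×II-1: ee
E/III-4 ? II-2×II-1: ee|Ee
E/IV-1 un III-1×III-2: ee
⇒ E over [I-1,I-2,II-1,II-2,III-1,III-2,III-3,III-4,IV-1]: 20 consistent
P/I-1 aff ·: Pp|PP
P/I-2 aff ·: Pp|PP
P/II-1 ? I-1×I-2: pp|Pp|PP
P/II-2 ? ·: pp|Pp|PP
P/III-1 ? II-2×II-1: pp|Pp|PP
P/III-2 ? ·: pp|Pp|PP
P/III-3 ? II-2×II-1: pp|Pp|PP
P/III-4 ? II-2×II-1: pp|Pp|PP
P/IV-1 ? III-1×III-2: pp|Pp|PP
⇒ P over [I-1,I-2,II-1,II-2,III-1,III-2,III-3,III-4,IV-1]: 944 consistent
W/I-1 ? ·: ww|Ww
W/I-2 un ·: ww
W/II-1 un I-1×I-2: ww
W/II-2 aff ·: Ww
W/III-1 ? II-2×II-1: ww|Ww
W/III-2 aff ·: Ww|WW
W/III-3 ? II-2×II-1: ww|Ww
W/III-4 un II-2×II-1: ww
W/IV-1 aff III-1×III-2: Ww|WW
⇒ W over [I-1,I-2,II-1,II-2,III-1,III-2,III-3,III-4,IV-1]: 24 consistent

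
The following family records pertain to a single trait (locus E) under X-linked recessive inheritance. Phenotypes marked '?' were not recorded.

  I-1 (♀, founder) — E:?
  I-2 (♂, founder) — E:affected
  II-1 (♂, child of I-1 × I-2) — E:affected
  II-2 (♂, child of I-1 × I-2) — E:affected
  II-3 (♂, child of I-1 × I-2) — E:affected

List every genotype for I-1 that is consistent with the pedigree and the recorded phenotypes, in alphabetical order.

I-1 ∈ {X^EX^e, X^eX^e}

E/I-1 ? ·: X^EX^e|X^eX^e
E/I-2 aff ·: X^eY
E/II-1 aff I-1×I-2: X^eY
E/II-2 aff I-1×I-2: X^eY
E/II-3 aff I-1×I-2: X^eY
⇒ E over [I-1,I-2,II-1,II-2,II-3]: 2 consistent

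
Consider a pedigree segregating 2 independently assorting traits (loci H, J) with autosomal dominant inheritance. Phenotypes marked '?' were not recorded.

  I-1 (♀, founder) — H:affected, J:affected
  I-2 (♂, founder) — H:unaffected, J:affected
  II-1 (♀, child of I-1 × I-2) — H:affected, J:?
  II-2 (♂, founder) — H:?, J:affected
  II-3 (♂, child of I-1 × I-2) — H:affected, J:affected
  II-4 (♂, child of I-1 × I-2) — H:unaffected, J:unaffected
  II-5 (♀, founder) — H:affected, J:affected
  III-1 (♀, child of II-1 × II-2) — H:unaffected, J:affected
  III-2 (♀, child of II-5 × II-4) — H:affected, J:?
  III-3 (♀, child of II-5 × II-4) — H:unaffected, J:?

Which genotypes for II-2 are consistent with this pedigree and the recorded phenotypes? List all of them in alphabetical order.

II-2 ∈ {Hh JJ, Hh Jj, hh JJ, hh Jj}

H/I-1 aff ·: Hh
H/I-2 un ·: hh
H/II-1 aff I-1×I-2: Hh
H/II-2 ? ·: hh|Hh
H/II-3 aff I-1×I-2: Hh
H/II-4 un I-1×I-2: hh
H/II-5 aff ·: Hh
H/III-1 un II-1×II-2: hh
H/III-2 aff II-5×II-4: Hh
H/III-3 un II-5×II-4: hh
⇒ H over [I-1,I-2,II-1,II-2,II-3,II-4,II-5,III-1,III-2,III-3]: 2 consistent
J/I-1 aff ·: Jj
J/I-2 aff ·: Jj
J/II-1 ? I-1×I-2: jj|Jj|JJ
J/II-2 aff ·: Jj|JJ
J/II-3 aff I-1×I-2: Jj|JJ
J/II-4 un I-1×I-2: jj
J/II-5 aff ·: Jj|JJ
J/III-1 aff II-1×II-2: Jj|JJ
J/III-2 ? II-5×II-4: jj|Jj
J/III-3 ? II-5×II-4: jj|Jj
⇒ J over [I-1,I-2,II-1,II-2,II-3,II-4,II-5,III-1,III-2,III-3]: 90 consistent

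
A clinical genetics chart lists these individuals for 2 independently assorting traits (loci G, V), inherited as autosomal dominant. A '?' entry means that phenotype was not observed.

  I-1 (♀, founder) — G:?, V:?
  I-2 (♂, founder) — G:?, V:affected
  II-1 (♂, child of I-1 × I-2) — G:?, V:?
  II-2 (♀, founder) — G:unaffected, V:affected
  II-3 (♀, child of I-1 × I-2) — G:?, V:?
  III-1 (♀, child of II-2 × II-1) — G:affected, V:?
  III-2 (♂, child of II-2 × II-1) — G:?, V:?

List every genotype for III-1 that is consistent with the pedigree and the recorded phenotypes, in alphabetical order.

III-1 ∈ {Gg VV, Gg Vv, Gg vv}

G/I-1 ? ·: gg|Gg|GG
G/I-2 ? ·: gg|Gg|GG
G/II-1 ? I-1×I-2: Gg|GG
G/II-2 un ·: gg
G/II-3 ? I-1×I-2: gg|Gg|GG
G/III-1 aff II-2×II-1: Gg
G/III-2 ? II-2×II-1: gg|Gg
⇒ G over [I-1,I-2,II-1,II-2,II-3,III-1,III-2]: 34 consistent
V/I-1 ? ·: vv|Vv|VV
V/I-2 aff ·: Vv|VV
V/II-1 ? I-1×I-2: vv|Vv|VV
V/II-2 aff ·: Vv|VV
V/II-3 ? I-1×I-2: vv|Vv|VV
V/III-1 ? II-2×II-1: vv|Vv|VV
V/III-2 ? II-2×II-1: vv|Vv|VV
⇒ V over [I-1,I-2,II-1,II-2,II-3,III-1,III-2]: 195 consistent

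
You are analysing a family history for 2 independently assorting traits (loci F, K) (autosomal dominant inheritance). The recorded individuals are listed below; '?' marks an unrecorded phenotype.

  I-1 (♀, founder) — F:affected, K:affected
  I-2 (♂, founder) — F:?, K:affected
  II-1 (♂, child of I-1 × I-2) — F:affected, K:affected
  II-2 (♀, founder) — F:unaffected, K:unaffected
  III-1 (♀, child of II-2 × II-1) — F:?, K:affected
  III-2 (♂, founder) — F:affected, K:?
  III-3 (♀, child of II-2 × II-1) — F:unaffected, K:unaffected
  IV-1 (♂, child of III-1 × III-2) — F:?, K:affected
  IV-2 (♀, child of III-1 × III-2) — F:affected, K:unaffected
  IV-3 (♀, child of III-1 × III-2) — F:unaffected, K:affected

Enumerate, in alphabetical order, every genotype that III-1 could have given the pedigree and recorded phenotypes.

F/I-1 aff ·: Ff|FF
F/I-2 ? ·: ff|Ff|FF
F/II-1 aff I-1×I-2: Ff
F/II-2 un ·: ff
F/III-1 ? II-2×II-1: ff|Ff
F/III-2 aff ·: Ff
F/III-3 un II-2×II-1: ff
F/IV-1 ? III-1×III-2: ff|Ff|FF
F/IV-2 aff III-1×III-2: Ff|FF
F/IV-3 un III-1×III-2: ff
⇒ F over [I-1,I-2,II-1,II-2,III-1,III-2,III-3,IV-1,IV-2,IV-3]: 40 consistent
K/I-1 aff ·: Kk|KK
K/I-2 aff ·: Kk|KK
K/II-1 aff I-1×I-2: Kk
K/II-2 un ·: kk
K/III-1 aff II-2×II-1: Kk
K/III-2 ? ·: kk|Kk
K/III-3 un II-2×II-1: kk
K/IV-1 aff III-1×III-2: Kk|KK
K/IV-2 un III-1×III-2: kk
K/IV-3 aff III-1×III-2: Kk|KK
⇒ K over [I-1,I-2,II-1,II-2,III-1,III-2,III-3,IV-1,IV-2,IV-3]: 15 consistent

III-1 ∈ {Ff Kk, ff Kk}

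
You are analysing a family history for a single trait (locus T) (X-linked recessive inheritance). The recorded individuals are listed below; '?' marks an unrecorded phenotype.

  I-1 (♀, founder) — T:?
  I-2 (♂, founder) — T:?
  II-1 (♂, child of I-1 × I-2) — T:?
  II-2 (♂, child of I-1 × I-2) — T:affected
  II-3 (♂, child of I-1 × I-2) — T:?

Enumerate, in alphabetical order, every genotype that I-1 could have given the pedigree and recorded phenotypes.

I-1 ∈ {X^TX^t, X^tX^t}

T/I-1 ? ·: X^TX^t|X^tX^t
T/I-2 ? ·: X^TY|X^tY
T/II-1 ? I-1×I-2: X^TY|X^tY
T/II-2 aff I-1×I-2: X^tY
T/II-3 ? I-1×I-2: X^TY|X^tY
⇒ T over [I-1,I-2,II-1,II-2,II-3]: 10 consistent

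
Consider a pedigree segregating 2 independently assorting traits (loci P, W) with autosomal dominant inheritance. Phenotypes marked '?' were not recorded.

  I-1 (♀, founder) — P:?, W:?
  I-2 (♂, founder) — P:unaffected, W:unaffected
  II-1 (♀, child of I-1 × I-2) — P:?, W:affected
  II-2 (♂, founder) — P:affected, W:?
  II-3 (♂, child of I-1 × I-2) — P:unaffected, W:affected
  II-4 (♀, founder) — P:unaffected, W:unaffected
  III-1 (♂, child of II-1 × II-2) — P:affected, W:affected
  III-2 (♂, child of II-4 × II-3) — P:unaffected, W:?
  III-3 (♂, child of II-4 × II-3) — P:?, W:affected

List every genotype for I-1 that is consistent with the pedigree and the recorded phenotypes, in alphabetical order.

P/I-1 ? ·: pp|Pp
P/I-2 un ·: pp
P/II-1 ? I-1×I-2: pp|Pp
P/II-2 aff ·: Pp|PP
P/II-3 un I-1×I-2: pp
P/II-4 un ·: pp
P/III-1 aff II-1×II-2: Pp|PP
P/III-2 un II-4×II-3: pp
P/III-3 ? II-4×II-3: pp
⇒ P over [I-1,I-2,II-1,II-2,II-3,II-4,III-1,III-2,III-3]: 8 consistent
W/I-1 ? ·: Ww|WW
W/I-2 un ·: ww
W/II-1 aff I-1×I-2: Ww
W/II-2 ? ·: ww|Ww|WW
W/II-3 aff I-1×I-2: Ww
W/II-4 un ·: ww
W/III-1 aff II-1×II-2: Ww|WW
W/III-2 ? II-4×II-3: ww|Ww
W/III-3 aff II-4×II-3: Ww
⇒ W over [I-1,I-2,II-1,II-2,II-3,II-4,III-1,III-2,III-3]: 20 consistent

I-1 ∈ {Pp WW, Pp Ww, pp WW, pp Ww}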